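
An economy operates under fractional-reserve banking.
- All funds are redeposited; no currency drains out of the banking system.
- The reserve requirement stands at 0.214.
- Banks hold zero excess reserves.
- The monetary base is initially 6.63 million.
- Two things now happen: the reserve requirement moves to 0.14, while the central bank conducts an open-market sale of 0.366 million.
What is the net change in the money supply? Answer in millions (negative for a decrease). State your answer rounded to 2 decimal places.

13.76 million

Before: m₁ = 1 / (0.214) ≈ 4.6729, MB₁ = 6.63, so M₁ = 4.6729 × 6.63 ≈ 30.9813 million.
After: m₂ = 1 / (0.14) ≈ 7.1429, MB₂ = 6.63 − 0.366 = 6.264, so M₂ = 7.1429 × 6.264 ≈ 44.7431 million.
ΔM = M₂ − M₁ = 44.7431 − 30.9813 = 13.7618 million.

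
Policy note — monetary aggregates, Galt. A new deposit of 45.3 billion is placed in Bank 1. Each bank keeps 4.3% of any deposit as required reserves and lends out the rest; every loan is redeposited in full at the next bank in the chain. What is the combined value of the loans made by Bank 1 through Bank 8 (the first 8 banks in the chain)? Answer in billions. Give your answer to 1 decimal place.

Bank i lends (1 − rr)^i of the original deposit: Bank 1 lends 45.3·0.9570 = 43.3521, Bank 2 lends 45.3·0.9570² ≈ 41.4880, and so on.
Summing a geometric series: total = 45.3·[0.9570·(1 − 0.9570^8) / (1 − 0.9570)] ≈ 298.8766 billion.

298.9 billion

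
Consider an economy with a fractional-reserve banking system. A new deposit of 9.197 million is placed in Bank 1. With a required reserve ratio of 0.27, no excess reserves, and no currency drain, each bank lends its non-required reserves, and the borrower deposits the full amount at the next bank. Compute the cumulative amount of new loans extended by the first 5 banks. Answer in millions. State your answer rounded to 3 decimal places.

Bank i lends (1 − rr)^i of the original deposit: Bank 1 lends 9.197·0.7300 ≈ 6.7138, Bank 2 lends 9.197·0.7300² ≈ 4.9011, and so on.
Summing a geometric series: total = 9.197·[0.7300·(1 − 0.7300^5) / (1 − 0.7300)] ≈ 19.7111 million.

19.711 million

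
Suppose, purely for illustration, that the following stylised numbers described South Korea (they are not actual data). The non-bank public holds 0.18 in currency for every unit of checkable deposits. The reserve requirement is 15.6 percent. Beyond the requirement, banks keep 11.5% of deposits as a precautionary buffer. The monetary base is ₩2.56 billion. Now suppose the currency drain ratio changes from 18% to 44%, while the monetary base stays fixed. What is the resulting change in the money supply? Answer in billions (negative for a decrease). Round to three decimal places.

-1.513 billion

Initially m₁ = (1 + 0.18) / (0.156 + 0.115 + 0.18) ≈ 2.61641, so M₁ = 2.61641 × 2.56 ≈ 6.698 billion.
After the change m₂ = (1 + 0.44) / (0.156 + 0.115 + 0.44) ≈ 2.02532, so M₂ = 2.02532 × 2.56 ≈ 5.1848 billion.
ΔM = M₂ − M₁ = 5.1848 − 6.698 = -1.5132 billion.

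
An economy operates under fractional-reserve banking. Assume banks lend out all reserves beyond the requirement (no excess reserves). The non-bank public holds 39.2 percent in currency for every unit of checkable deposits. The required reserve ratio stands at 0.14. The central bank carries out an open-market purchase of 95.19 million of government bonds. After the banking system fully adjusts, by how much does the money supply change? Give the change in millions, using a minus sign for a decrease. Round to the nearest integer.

249 million

The money multiplier is m = (1 + c) / (rr + c) = (1 + 0.392) / (0.14 + 0.392) ≈ 2.6165.
The purchase adds 95.19 million of base, so ΔM = m × ΔMB = 2.6165 × (+95.19) ≈ 249.0646 million.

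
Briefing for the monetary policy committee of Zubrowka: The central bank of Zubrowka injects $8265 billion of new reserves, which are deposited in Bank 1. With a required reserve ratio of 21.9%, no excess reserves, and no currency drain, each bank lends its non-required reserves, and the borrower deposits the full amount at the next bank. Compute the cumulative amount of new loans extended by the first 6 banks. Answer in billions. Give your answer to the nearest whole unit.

Bank i lends (1 − rr)^i of the original deposit: Bank 1 lends 8265·0.7810 = 6454.9650, Bank 2 lends 8265·0.7810² ≈ 5041.3277, and so on.
Summing a geometric series: total = 8265·[0.7810·(1 − 0.7810^6) / (1 − 0.7810)] ≈ 22785.8064 billion.

$22786 billion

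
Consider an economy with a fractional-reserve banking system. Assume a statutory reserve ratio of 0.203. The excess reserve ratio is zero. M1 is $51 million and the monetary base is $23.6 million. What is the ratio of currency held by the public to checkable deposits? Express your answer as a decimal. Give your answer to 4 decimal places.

Using m = M/MB = 51/23.6 ≈ 2.161017. From m = (1 + c)/(c + rr + e), rearranging gives 1 + c = m·(c + rr + e), so c·(1 − m) = m·(rr + e) − 1.
Hence c = [m·(rr + e) − 1]/(1 − m) = [2.161017 × (0.203 + 0) − 1] / (1 − 2.161017) ≈ 0.483467.

0.4835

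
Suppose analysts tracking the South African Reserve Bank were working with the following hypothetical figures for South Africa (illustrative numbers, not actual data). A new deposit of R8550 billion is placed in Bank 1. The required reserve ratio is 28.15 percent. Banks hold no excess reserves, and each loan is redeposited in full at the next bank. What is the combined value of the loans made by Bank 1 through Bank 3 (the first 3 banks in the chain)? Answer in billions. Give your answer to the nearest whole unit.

R13728 billion

Bank i lends (1 − rr)^i of the original deposit: Bank 1 lends 8550·0.7185 = 6143.1750, Bank 2 lends 8550·0.7185² ≈ 4413.8712, and so on.
Summing a geometric series: total = 8550·[0.7185·(1 − 0.7185^3) / (1 − 0.7185)] ≈ 13728.4127 billion.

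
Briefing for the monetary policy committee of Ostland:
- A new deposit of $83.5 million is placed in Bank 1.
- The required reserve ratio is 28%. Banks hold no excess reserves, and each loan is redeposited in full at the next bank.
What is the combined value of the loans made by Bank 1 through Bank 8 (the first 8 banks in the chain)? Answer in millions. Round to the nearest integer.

$199 million

Bank i lends (1 − rr)^i of the original deposit: Bank 1 lends 83.5·0.7200 = 60.1200, Bank 2 lends 83.5·0.7200² = 43.2864, and so on.
Summing a geometric series: total = 83.5·[0.7200·(1 − 0.7200^8) / (1 − 0.7200)] ≈ 199.2075 million.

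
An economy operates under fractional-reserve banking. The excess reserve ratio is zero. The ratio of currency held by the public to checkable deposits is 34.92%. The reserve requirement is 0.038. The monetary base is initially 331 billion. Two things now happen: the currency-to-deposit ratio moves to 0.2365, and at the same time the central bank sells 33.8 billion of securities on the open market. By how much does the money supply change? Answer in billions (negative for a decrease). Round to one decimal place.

185.4 billion

Before: m₁ = (1 + 0.3492) / (0.038 + 0.3492) ≈ 3.48450, MB₁ = 331, so M₁ = 3.48450 × 331 = 1153.3695 billion.
After: m₂ = (1 + 0.2365) / (0.038 + 0.2365) ≈ 4.50455, MB₂ = 331 − 33.8 = 297.2, so M₂ = 4.50455 × 297.2 ≈ 1338.7523 billion.
ΔM = M₂ − M₁ = 1338.7523 − 1153.3695 = 185.3828 billion.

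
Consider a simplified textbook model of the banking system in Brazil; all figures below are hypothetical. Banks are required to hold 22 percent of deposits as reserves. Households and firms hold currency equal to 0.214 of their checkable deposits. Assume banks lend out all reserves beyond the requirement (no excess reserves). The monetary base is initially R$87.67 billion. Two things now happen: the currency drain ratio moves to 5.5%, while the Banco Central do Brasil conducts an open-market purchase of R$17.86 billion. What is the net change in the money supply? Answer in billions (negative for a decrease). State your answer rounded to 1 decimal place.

Before: m₁ = (1 + 0.214) / (0.22 + 0.214) ≈ 2.79724, MB₁ = 87.67, so M₁ = 2.79724 × 87.67 ≈ 245.234 billion.
After: m₂ = (1 + 0.055) / (0.22 + 0.055) ≈ 3.83636, MB₂ = 87.67 + 17.86 = 105.53, so M₂ = 3.83636 × 105.53 ≈ 404.8511 billion.
ΔM = M₂ − M₁ = 404.8511 − 245.234 = 159.6171 billion.

R$159.6 billion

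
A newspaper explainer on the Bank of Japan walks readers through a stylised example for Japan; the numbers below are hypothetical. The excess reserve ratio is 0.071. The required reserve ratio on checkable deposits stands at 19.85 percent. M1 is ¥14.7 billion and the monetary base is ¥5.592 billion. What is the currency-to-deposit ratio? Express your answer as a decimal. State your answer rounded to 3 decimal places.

Using m = M/MB = 14.7/5.592 ≈ 2.628755. From m = (1 + c)/(c + rr + e), rearranging gives 1 + c = m·(c + rr + e), so c·(1 − m) = m·(rr + e) − 1.
Hence c = [m·(rr + e) − 1]/(1 − m) = [2.628755 × (0.1985 + 0.071) − 1] / (1 − 2.628755) ≈ 0.179002.

0.179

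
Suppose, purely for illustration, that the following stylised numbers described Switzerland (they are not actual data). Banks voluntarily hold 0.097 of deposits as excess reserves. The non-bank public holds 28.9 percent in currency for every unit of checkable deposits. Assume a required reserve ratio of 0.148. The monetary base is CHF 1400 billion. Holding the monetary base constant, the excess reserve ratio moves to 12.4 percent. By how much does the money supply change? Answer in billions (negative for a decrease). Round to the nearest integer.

-163 billion

Initially m₁ = (1 + 0.289) / (0.148 + 0.097 + 0.289) ≈ 2.41386, so M₁ = 2.41386 × 1400 = 3379.404 billion.
After the change m₂ = (1 + 0.289) / (0.148 + 0.124 + 0.289) ≈ 2.29768, so M₂ = 2.29768 × 1400 = 3216.752 billion.
ΔM = M₂ − M₁ = 3216.752 − 3379.404 = -162.652 billion.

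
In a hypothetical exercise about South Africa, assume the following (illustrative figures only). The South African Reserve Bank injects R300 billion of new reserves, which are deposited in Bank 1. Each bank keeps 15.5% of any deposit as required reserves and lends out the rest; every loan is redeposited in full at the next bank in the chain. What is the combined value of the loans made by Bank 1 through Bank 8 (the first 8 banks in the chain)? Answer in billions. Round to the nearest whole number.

R1210 billion

Bank i lends (1 − rr)^i of the original deposit: Bank 1 lends 300·0.8450 = 253.5000, Bank 2 lends 300·0.8450² = 214.2075, and so on.
Summing a geometric series: total = 300·[0.8450·(1 − 0.8450^8) / (1 − 0.8450)] ≈ 1210.3752 billion.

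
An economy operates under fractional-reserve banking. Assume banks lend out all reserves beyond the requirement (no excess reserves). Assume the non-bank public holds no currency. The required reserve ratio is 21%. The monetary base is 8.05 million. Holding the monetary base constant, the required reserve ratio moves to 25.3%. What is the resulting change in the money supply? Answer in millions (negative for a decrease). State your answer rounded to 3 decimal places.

-6.515 million

Initially m₁ = 1 / (0.21) ≈ 4.76190, so M₁ = 4.76190 × 8.05 ≈ 38.3333 million.
After the change m₂ = 1 / (0.253) ≈ 3.95257, so M₂ = 3.95257 × 8.05 ≈ 31.8182 million.
ΔM = M₂ − M₁ = 31.8182 − 38.3333 = -6.5151 million.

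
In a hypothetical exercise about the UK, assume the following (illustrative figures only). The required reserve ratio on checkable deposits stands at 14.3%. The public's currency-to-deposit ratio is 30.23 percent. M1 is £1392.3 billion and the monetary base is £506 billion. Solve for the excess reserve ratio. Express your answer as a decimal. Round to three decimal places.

Using m = M/MB = 1392.3/506 ≈ 2.751581. Since m = (1 + c)/(c + rr + e), the denominator satisfies c + rr + e = (1 + c)/m = (1 + 0.3023) / 2.751581 ≈ 0.473292.
With c = 0.3023 and rr = 0.143, the excess reserve ratio is 0.473292 − 0.3023 − 0.143 = 0.027992.

0.028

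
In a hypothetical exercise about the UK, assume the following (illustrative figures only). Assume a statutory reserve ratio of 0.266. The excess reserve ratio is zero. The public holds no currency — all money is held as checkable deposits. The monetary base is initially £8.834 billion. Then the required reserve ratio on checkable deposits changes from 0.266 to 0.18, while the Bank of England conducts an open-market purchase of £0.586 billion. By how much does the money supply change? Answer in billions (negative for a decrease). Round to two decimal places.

Before: m₁ = 1 / (0.266) ≈ 3.7594, MB₁ = 8.834, so M₁ = 3.7594 × 8.834 ≈ 33.2105 billion.
After: m₂ = 1 / (0.18) ≈ 5.5556, MB₂ = 8.834 + 0.586 = 9.42, so M₂ = 5.5556 × 9.42 ≈ 52.3338 billion.
ΔM = M₂ − M₁ = 52.3338 − 33.2105 = 19.1233 billion.

£19.12 billion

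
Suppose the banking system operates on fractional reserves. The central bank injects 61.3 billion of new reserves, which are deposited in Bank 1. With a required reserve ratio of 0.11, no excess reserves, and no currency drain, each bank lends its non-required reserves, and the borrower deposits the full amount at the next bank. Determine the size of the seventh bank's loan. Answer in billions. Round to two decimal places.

Each bank lends a fraction (1 − rr) = 0.8900 of the deposit it receives, so Bank 7 receives 61.3·0.8900^6 and lends 61.3·0.8900^7 ≈ 27.1138 billion.

27.11 billion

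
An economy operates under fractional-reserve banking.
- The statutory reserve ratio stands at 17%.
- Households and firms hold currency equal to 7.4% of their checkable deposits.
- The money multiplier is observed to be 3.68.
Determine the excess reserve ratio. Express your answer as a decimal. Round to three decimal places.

Using m = 3.68. Since m = (1 + c)/(c + rr + e), the denominator satisfies c + rr + e = (1 + c)/m = (1 + 0.074) / 3.68 ≈ 0.291848.
With c = 0.074 and rr = 0.17, the excess reserve ratio is 0.291848 − 0.074 − 0.17 = 0.047848.

0.048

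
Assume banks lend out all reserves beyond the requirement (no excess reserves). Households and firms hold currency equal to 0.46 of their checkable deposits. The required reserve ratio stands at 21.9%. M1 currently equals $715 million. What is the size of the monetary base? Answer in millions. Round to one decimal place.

The money multiplier is m = (1 + c) / (rr + c) = (1 + 0.46) / (0.219 + 0.46) ≈ 2.15022.
MB = M / m = 715 / 2.15022 ≈ 332.5241 million.

$332.5 million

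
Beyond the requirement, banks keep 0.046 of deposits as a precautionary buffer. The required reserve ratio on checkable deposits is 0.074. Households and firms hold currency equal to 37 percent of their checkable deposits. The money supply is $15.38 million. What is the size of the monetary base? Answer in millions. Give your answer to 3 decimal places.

$5.501 million

The money multiplier is m = (1 + c) / (rr + e + c) = (1 + 0.37) / (0.074 + 0.046 + 0.37) ≈ 2.795918.
MB = M / m = 15.38 / 2.795918 ≈ 5.5009 million.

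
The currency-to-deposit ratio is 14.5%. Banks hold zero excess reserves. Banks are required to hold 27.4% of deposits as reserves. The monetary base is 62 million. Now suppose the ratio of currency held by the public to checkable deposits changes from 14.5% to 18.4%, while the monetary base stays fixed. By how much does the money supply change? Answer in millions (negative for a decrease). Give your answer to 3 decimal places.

Initially m₁ = (1 + 0.145) / (0.274 + 0.145) ≈ 2.732697, so M₁ = 2.732697 × 62 ≈ 169.4272 million.
After the change m₂ = (1 + 0.184) / (0.274 + 0.184) ≈ 2.585153, so M₂ = 2.585153 × 62 ≈ 160.2795 million.
ΔM = M₂ − M₁ = 160.2795 − 169.4272 = -9.1477 million.

-9.148 million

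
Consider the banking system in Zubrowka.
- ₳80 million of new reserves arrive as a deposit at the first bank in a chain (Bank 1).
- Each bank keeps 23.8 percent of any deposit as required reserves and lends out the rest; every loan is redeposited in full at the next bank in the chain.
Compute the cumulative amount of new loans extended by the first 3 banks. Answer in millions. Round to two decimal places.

Bank i lends (1 − rr)^i of the original deposit: Bank 1 lends 80·0.7620 = 60.9600, Bank 2 lends 80·0.7620² ≈ 46.4515, and so on.
Summing a geometric series: total = 80·[0.7620·(1 − 0.7620^3) / (1 − 0.7620)] ≈ 142.8076 million.

₳142.81 million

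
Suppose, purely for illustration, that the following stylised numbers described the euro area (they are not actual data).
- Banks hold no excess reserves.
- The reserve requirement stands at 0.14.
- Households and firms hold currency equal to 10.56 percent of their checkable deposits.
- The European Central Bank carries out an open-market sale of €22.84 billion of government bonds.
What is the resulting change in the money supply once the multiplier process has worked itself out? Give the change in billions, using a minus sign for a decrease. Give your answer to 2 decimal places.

The money multiplier is m = (1 + c) / (rr + c) = (1 + 0.1056) / (0.14 + 0.1056) ≈ 4.50163.
The sale removes 22.84 billion of base, so ΔM = m × ΔMB = 4.50163 × (−22.84) ≈ -102.8172 billion.

-102.82 billion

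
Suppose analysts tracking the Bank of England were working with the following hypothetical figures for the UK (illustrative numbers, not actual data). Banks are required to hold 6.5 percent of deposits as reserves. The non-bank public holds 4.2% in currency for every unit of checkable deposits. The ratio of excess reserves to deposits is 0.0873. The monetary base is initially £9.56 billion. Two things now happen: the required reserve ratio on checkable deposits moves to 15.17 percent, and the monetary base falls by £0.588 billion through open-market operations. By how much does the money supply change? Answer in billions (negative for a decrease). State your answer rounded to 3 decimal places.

Before: m₁ = (1 + 0.042) / (0.065 + 0.0873 + 0.042) ≈ 5.36284, MB₁ = 9.56, so M₁ = 5.36284 × 9.56 ≈ 51.2688 billion.
After: m₂ = (1 + 0.042) / (0.1517 + 0.0873 + 0.042) ≈ 3.70819, MB₂ = 9.56 − 0.588 = 8.972, so M₂ = 3.70819 × 8.972 ≈ 33.2699 billion.
ΔM = M₂ − M₁ = 33.2699 − 51.2688 = -17.9989 billion.

-17.999 billion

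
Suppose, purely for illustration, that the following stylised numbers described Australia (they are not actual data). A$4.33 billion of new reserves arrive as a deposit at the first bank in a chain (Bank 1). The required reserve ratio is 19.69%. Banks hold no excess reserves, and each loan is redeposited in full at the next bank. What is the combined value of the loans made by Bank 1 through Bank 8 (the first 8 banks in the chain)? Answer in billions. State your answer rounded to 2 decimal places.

A$14.60 billion

Bank i lends (1 − rr)^i of the original deposit: Bank 1 lends 4.33·0.8031 ≈ 3.4774, Bank 2 lends 4.33·0.8031² ≈ 2.7927, and so on.
Summing a geometric series: total = 4.33·[0.8031·(1 − 0.8031^8) / (1 − 0.8031)] ≈ 14.6047 billion.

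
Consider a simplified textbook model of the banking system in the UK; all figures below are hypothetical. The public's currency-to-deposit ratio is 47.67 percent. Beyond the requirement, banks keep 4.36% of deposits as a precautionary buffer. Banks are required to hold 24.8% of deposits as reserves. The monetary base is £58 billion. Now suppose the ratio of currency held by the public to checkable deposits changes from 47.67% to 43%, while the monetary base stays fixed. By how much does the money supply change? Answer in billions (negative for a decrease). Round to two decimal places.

Initially m₁ = (1 + 0.4767) / (0.248 + 0.0436 + 0.4767) ≈ 1.92204, so M₁ = 1.92204 × 58 ≈ 111.4783 billion.
After the change m₂ = (1 + 0.43) / (0.248 + 0.0436 + 0.43) ≈ 1.98171, so M₂ = 1.98171 × 58 ≈ 114.9392 billion.
ΔM = M₂ − M₁ = 114.9392 − 111.4783 = 3.4609 billion.

£3.46 billion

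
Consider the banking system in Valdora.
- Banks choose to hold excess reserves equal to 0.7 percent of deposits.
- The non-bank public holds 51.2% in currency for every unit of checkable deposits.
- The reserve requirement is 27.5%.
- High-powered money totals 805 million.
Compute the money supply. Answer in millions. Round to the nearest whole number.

The money multiplier is m = (1 + c) / (rr + e + c) = (1 + 0.512) / (0.275 + 0.007 + 0.512) ≈ 1.9043.
So M = m × MB = 1.9043 × 805 = 1532.9615 million.

1533 million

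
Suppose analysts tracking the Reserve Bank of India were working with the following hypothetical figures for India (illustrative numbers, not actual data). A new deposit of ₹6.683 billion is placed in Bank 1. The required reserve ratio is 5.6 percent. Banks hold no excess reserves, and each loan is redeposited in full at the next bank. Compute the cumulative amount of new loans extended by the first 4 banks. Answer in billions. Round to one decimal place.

Bank i lends (1 − rr)^i of the original deposit: Bank 1 lends 6.683·0.9440 ≈ 6.3088, Bank 2 lends 6.683·0.9440² ≈ 5.9555, and so on.
Summing a geometric series: total = 6.683·[0.9440·(1 − 0.9440^4) / (1 − 0.9440)] ≈ 23.1933 billion.

₹23.2 billion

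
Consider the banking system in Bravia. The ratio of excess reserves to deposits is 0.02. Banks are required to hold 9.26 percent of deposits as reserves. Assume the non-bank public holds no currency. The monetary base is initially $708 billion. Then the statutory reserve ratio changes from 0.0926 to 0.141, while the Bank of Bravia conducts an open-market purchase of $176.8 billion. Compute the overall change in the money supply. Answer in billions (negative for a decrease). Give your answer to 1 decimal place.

-792.1 billion

Before: m₁ = 1 / (0.0926 + 0.02) ≈ 8.88099, MB₁ = 708, so M₁ = 8.88099 × 708 ≈ 6287.7409 billion.
After: m₂ = 1 / (0.141 + 0.02) ≈ 6.21118, MB₂ = 708 + 176.8 = 884.8, so M₂ = 6.21118 × 884.8 ≈ 5495.6521 billion.
ΔM = M₂ − M₁ = 5495.6521 − 6287.7409 = -792.0888 billion.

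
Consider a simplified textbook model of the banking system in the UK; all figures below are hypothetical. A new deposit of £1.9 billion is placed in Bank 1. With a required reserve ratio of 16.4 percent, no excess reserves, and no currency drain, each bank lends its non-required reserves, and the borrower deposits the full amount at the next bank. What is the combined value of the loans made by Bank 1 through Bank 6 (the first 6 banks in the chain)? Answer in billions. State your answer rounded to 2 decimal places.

£6.38 billion

Bank i lends (1 − rr)^i of the original deposit: Bank 1 lends 1.9·0.8360 = 1.5884, Bank 2 lends 1.9·0.8360² ≈ 1.3279, and so on.
Summing a geometric series: total = 1.9·[0.8360·(1 − 0.8360^6) / (1 − 0.8360)] ≈ 6.3790 billion.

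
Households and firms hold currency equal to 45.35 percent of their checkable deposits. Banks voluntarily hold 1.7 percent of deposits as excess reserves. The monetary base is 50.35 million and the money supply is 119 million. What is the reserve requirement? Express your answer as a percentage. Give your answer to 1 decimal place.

14.4%

Using m = M/MB = 119/50.35 ≈ 2.363456. Since m = (1 + c)/(c + rr + e), the denominator satisfies c + rr + e = (1 + c)/m = (1 + 0.4535) / 2.363456 ≈ 0.614989.
With c = 0.4535 and e = 0.017, the reserve requirement is 0.614989 − 0.4535 − 0.017 = 0.144489.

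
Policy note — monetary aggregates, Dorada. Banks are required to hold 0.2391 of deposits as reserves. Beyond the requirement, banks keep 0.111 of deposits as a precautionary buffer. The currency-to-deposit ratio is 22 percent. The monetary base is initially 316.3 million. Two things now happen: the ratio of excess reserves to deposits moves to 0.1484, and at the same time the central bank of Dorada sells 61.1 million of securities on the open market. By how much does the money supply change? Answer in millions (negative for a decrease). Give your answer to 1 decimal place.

-164.4 million

Before: m₁ = (1 + 0.22) / (0.2391 + 0.111 + 0.22) ≈ 2.13998, MB₁ = 316.3, so M₁ = 2.13998 × 316.3 ≈ 676.8757 million.
After: m₂ = (1 + 0.22) / (0.2391 + 0.1484 + 0.22) ≈ 2.00823, MB₂ = 316.3 − 61.1 = 255.2, so M₂ = 2.00823 × 255.2 ≈ 512.5003 million.
ΔM = M₂ − M₁ = 512.5003 − 676.8757 = -164.3754 million.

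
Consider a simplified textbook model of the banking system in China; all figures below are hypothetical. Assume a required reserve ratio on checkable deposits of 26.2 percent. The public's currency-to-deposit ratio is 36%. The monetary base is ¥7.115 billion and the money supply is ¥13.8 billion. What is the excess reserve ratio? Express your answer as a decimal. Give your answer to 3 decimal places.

Using m = M/MB = 13.8/7.115 ≈ 1.939564. Since m = (1 + c)/(c + rr + e), the denominator satisfies c + rr + e = (1 + c)/m = (1 + 0.36) / 1.939564 ≈ 0.701189.
With c = 0.36 and rr = 0.262, the excess reserve ratio is 0.701189 − 0.36 − 0.262 = 0.079189.

0.079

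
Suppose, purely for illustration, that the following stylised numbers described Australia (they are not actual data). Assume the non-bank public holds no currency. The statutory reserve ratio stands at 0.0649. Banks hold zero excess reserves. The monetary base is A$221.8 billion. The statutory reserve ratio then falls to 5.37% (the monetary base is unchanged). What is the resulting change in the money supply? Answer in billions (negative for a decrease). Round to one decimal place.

Initially m₁ = 1 / (0.0649) ≈ 15.40832, so M₁ = 15.40832 × 221.8 ≈ 3417.5654 billion.
After the change m₂ = 1 / (0.0537) ≈ 18.62197, so M₂ = 18.62197 × 221.8 ≈ 4130.3529 billion.
ΔM = M₂ − M₁ = 4130.3529 − 3417.5654 = 712.7875 billion.

A$712.8 billion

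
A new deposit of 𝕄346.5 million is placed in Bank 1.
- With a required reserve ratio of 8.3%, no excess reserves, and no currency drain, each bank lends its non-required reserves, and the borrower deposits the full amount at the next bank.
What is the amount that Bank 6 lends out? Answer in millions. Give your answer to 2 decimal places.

𝕄206.02 million

Each bank lends a fraction (1 − rr) = 0.9170 of the deposit it receives, so Bank 6 receives 346.5·0.9170^5 and lends 346.5·0.9170^6 ≈ 206.0247 million.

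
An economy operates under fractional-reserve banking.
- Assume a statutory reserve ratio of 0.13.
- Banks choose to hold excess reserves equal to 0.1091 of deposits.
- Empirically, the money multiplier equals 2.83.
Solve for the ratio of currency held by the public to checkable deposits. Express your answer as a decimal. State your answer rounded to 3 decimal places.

Using m = 2.83. From m = (1 + c)/(c + rr + e), rearranging gives 1 + c = m·(c + rr + e), so c·(1 − m) = m·(rr + e) − 1.
Hence c = [m·(rr + e) − 1]/(1 − m) = [2.83 × (0.13 + 0.1091) − 1] / (1 − 2.83) ≈ 0.176692.

0.177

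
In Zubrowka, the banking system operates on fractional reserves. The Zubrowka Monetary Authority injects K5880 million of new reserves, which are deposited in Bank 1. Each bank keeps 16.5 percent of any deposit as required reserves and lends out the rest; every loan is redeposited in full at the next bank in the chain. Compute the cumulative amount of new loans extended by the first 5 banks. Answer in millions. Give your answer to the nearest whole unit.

Bank i lends (1 − rr)^i of the original deposit: Bank 1 lends 5880·0.8350 = 4909.8000, Bank 2 lends 5880·0.8350² = 4099.6830, and so on.
Summing a geometric series: total = 5880·[0.8350·(1 − 0.8350^5) / (1 − 0.8350)] ≈ 17677.8850 million.

K17678 million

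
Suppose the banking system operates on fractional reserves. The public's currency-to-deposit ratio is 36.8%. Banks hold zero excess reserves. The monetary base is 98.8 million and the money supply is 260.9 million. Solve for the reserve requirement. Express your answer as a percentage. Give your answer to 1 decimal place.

Using m = M/MB = 260.9/98.8 ≈ 2.640688. Since m = (1 + c)/(c + rr + e), the denominator satisfies c + rr + e = (1 + c)/m = (1 + 0.368) / 2.640688 ≈ 0.518047.
With c = 0.368 and e = 0, the reserve requirement is 0.518047 − 0.368 − 0 = 0.150047.

15.0%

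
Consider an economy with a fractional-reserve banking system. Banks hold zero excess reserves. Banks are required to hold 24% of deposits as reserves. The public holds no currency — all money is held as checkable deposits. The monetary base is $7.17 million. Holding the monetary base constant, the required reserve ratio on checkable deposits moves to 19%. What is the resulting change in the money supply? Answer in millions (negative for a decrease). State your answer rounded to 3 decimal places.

Initially m₁ = 1 / (0.24) ≈ 4.16667, so M₁ = 4.16667 × 7.17 ≈ 29.875 million.
After the change m₂ = 1 / (0.19) ≈ 5.26316, so M₂ = 5.26316 × 7.17 ≈ 37.7369 million.
ΔM = M₂ − M₁ = 37.7369 − 29.875 = 7.8619 million.

$7.862 million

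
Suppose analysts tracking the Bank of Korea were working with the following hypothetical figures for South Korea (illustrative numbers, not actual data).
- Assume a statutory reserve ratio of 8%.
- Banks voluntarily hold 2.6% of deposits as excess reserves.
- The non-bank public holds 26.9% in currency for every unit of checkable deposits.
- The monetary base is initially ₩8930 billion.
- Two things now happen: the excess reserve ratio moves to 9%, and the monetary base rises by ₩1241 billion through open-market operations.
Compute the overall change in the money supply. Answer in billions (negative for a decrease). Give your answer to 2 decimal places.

Before: m₁ = (1 + 0.269) / (0.08 + 0.026 + 0.269) = 3.3840000, MB₁ = 8930, so M₁ = 3.3840000 × 8930 = 30219.12 billion.
After: m₂ = (1 + 0.269) / (0.08 + 0.09 + 0.269) ≈ 2.8906606, MB₂ = 8930 + 1241 = 10171, so M₂ = 2.8906606 × 10171 ≈ 29400.909 billion.
ΔM = M₂ − M₁ = 29400.909 − 30219.12 = -818.211 billion.

-818.21 billion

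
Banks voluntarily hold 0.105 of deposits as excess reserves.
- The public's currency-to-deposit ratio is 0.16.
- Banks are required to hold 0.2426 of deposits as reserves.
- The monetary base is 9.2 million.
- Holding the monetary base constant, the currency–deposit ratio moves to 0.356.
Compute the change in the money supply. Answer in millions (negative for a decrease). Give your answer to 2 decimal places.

Initially m₁ = (1 + 0.16) / (0.2426 + 0.105 + 0.16) ≈ 2.2853, so M₁ = 2.2853 × 9.2 ≈ 21.0248 million.
After the change m₂ = (1 + 0.356) / (0.2426 + 0.105 + 0.356) ≈ 1.9272, so M₂ = 1.9272 × 9.2 ≈ 17.7302 million.
ΔM = M₂ − M₁ = 17.7302 − 21.0248 = -3.2946 million.

-3.29 million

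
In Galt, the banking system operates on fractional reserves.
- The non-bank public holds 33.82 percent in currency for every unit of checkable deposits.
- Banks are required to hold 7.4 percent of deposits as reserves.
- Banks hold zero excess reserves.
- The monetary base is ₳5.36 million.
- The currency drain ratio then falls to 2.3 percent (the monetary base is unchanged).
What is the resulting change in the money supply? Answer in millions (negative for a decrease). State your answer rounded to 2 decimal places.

Initially m₁ = (1 + 0.3382) / (0.074 + 0.3382) ≈ 3.2465, so M₁ = 3.2465 × 5.36 ≈ 17.4012 million.
After the change m₂ = (1 + 0.023) / (0.074 + 0.023) ≈ 10.5464, so M₂ = 10.5464 × 5.36 ≈ 56.5287 million.
ΔM = M₂ − M₁ = 56.5287 − 17.4012 = 39.1275 million.

₳39.13 million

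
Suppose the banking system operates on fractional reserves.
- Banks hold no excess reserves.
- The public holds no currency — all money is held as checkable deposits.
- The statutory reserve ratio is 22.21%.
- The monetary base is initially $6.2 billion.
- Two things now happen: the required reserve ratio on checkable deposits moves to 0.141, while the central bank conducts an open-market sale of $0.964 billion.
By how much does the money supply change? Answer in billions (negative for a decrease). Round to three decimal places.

Before: m₁ = 1 / (0.2221) ≈ 4.50248, MB₁ = 6.2, so M₁ = 4.50248 × 6.2 ≈ 27.9154 billion.
After: m₂ = 1 / (0.141) ≈ 7.09220, MB₂ = 6.2 − 0.964 = 5.236, so M₂ = 7.09220 × 5.236 ≈ 37.1348 billion.
ΔM = M₂ − M₁ = 37.1348 − 27.9154 = 9.2194 billion.

$9.219 billion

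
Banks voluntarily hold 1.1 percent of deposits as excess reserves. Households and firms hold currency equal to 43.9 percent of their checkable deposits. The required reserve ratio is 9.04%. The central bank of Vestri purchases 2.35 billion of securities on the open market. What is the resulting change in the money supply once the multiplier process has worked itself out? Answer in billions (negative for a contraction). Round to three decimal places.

The money multiplier is m = (1 + c) / (rr + e + c) = (1 + 0.439) / (0.0904 + 0.011 + 0.439) ≈ 2.66284.
The purchase adds 2.35 billion of base, so ΔM = m × ΔMB = 2.66284 × (+2.35) ≈ 6.2577 billion.

6.258 billion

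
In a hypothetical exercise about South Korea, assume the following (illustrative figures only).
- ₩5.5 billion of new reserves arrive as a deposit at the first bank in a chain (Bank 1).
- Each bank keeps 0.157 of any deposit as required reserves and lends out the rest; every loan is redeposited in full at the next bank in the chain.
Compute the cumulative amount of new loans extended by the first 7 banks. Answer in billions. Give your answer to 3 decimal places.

₩20.597 billion

Bank i lends (1 − rr)^i of the original deposit: Bank 1 lends 5.5·0.8430 = 4.6365, Bank 2 lends 5.5·0.8430² ≈ 3.9086, and so on.
Summing a geometric series: total = 5.5·[0.8430·(1 − 0.8430^7) / (1 − 0.8430)] ≈ 20.5971 billion.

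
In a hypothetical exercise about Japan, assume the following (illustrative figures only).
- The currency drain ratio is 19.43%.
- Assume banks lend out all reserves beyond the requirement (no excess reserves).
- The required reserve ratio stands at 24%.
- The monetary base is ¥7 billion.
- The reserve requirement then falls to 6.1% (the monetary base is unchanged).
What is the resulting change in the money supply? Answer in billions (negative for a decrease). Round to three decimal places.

¥13.497 billion

Initially m₁ = (1 + 0.1943) / (0.24 + 0.1943) ≈ 2.74994, so M₁ = 2.74994 × 7 ≈ 19.2496 billion.
After the change m₂ = (1 + 0.1943) / (0.061 + 0.1943) ≈ 4.67803, so M₂ = 4.67803 × 7 ≈ 32.7462 billion.
ΔM = M₂ − M₁ = 32.7462 − 19.2496 = 13.4966 billion.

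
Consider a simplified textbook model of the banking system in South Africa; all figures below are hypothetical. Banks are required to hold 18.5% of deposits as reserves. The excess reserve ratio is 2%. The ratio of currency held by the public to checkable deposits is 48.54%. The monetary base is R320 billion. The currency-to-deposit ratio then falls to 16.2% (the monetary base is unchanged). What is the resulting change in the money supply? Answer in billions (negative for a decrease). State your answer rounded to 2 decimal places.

R324.71 billion

Initially m₁ = (1 + 0.4854) / (0.185 + 0.02 + 0.4854) ≈ 2.151506, so M₁ = 2.151506 × 320 ≈ 688.4819 billion.
After the change m₂ = (1 + 0.162) / (0.185 + 0.02 + 0.162) ≈ 3.166213, so M₂ = 3.166213 × 320 ≈ 1013.1882 billion.
ΔM = M₂ − M₁ = 1013.1882 − 688.4819 = 324.7063 billion.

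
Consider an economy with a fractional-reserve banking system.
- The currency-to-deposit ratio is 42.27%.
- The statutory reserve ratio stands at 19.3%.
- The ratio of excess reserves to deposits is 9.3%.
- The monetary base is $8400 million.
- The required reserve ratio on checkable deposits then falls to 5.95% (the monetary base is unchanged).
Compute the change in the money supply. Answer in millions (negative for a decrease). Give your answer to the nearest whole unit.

$3914 million

Initially m₁ = (1 + 0.4227) / (0.193 + 0.093 + 0.4227) ≈ 2.00748, so M₁ = 2.00748 × 8400 = 16862.832 million.
After the change m₂ = (1 + 0.4227) / (0.0595 + 0.093 + 0.4227) ≈ 2.47340, so M₂ = 2.47340 × 8400 = 20776.56 million.
ΔM = M₂ − M₁ = 20776.56 − 16862.832 = 3913.728 million.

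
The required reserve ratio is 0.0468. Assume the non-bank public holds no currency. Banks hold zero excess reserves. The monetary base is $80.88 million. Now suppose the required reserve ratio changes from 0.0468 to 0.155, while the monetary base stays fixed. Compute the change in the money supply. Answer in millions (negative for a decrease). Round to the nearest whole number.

Initially m₁ = 1 / (0.0468) ≈ 21.3675, so M₁ = 21.3675 × 80.88 = 1728.2034 million.
After the change m₂ = 1 / (0.155) ≈ 6.4516, so M₂ = 6.4516 × 80.88 ≈ 521.8054 million.
ΔM = M₂ − M₁ = 521.8054 − 1728.2034 = -1206.398 million.

-1206 million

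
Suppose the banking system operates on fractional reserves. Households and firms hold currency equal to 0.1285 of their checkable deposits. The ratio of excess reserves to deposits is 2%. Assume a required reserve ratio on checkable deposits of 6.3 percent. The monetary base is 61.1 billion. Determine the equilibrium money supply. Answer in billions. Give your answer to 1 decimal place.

326.0 billion

The money multiplier is m = (1 + c) / (rr + e + c) = (1 + 0.1285) / (0.063 + 0.02 + 0.1285) ≈ 5.3357.
So M = m × MB = 5.3357 × 61.1 ≈ 326.0113 billion.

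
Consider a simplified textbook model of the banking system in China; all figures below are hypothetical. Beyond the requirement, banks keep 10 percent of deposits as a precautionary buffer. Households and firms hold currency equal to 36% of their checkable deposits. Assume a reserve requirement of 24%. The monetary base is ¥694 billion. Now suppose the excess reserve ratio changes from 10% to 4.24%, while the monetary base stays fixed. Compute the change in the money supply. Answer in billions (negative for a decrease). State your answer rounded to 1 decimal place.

¥120.9 billion

Initially m₁ = (1 + 0.36) / (0.24 + 0.1 + 0.36) ≈ 1.94286, so M₁ = 1.94286 × 694 ≈ 1348.3448 billion.
After the change m₂ = (1 + 0.36) / (0.24 + 0.0424 + 0.36) ≈ 2.11706, so M₂ = 2.11706 × 694 ≈ 1469.2396 billion.
ΔM = M₂ − M₁ = 1469.2396 − 1348.3448 = 120.8948 billion.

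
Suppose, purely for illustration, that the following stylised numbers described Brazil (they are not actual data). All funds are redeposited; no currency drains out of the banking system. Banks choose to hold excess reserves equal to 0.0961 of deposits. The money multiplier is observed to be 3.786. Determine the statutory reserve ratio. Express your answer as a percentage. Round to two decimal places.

Using m = 3.786. Since m = (1 + c)/(c + rr + e), the denominator satisfies c + rr + e = (1 + c)/m = (1 + 0) / 3.786 ≈ 0.264131.
With c = 0 and e = 0.0961, the statutory reserve ratio is 0.264131 − 0 − 0.0961 = 0.168031.

16.80%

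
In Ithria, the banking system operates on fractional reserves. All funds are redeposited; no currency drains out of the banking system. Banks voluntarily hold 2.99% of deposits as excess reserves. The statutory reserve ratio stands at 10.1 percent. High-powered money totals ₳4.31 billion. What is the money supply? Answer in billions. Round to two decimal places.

The money multiplier is m = 1 / (rr + e) = 1 / (0.101 + 0.0299) ≈ 7.6394.
So M = m × MB = 7.6394 × 4.31 ≈ 32.9258 billion.

₳32.93 billion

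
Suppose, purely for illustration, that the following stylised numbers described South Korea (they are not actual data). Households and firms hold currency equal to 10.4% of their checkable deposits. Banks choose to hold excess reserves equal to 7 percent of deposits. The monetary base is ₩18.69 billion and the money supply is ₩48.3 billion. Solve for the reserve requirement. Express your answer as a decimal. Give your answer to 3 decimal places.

0.253

Using m = M/MB = 48.3/18.69 ≈ 2.584270. Since m = (1 + c)/(c + rr + e), the denominator satisfies c + rr + e = (1 + c)/m = (1 + 0.104) / 2.584270 ≈ 0.427200.
With c = 0.104 and e = 0.07, the reserve requirement is 0.427200 − 0.104 − 0.07 = 0.2532.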